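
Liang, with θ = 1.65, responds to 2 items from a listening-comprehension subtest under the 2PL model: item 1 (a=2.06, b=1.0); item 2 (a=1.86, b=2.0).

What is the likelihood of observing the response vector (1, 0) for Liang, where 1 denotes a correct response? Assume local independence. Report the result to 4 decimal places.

P(θ) = 1 / (1 + exp(−a(θ − b)))
P_1 = 1/(1+e^{-1.3390}) = 0.7923
P_2 = 1/(1+e^{0.6510}) = 0.3428
L = P_1 × (1−P_2) = 0.7923 × 0.6572 = 0.52074

0.5207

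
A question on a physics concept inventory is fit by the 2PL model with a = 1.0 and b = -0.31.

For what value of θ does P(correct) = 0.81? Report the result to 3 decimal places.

1.140

P(θ) = 1 / (1 + exp(−a(θ − b)))
logit = ln(0.8100/0.1900) = 1.4500
θ = b + logit/(a) = -0.31 + 1.4500/1.0000 = 1.1400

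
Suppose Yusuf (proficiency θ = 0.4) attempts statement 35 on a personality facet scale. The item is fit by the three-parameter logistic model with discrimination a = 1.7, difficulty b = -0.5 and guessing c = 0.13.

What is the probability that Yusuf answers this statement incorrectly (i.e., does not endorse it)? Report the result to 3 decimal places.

P(θ) = c + (1 − c) · 1 / (1 + exp(−a(θ − b)))
Exponent: 1.7 × (0.4 − (-0.5)) = 1.5300
1/(1 + e^{-1.5300}) = 0.8220
P = 0.13 + 0.87 × 0.8220 = 0.8451
P(incorrect) = 1 − 0.8451 = 0.1549

0.155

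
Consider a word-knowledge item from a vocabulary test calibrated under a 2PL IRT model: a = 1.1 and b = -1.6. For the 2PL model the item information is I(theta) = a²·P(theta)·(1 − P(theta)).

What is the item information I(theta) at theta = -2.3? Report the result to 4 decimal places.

P = 1/(1+e^{0.7700}) = 0.3165
P(1−P) = 0.3165 × 0.6835 = 0.2163
I = a² × P(1−P) = 1.1² × 0.2163 = 0.26175

0.2617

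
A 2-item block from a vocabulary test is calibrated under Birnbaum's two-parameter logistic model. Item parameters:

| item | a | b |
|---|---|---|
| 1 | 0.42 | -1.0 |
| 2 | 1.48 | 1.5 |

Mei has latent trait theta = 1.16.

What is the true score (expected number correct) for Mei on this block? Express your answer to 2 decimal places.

1.09

P(theta) = 1 / (1 + exp(−a(theta − b)))
P_1 = 1/(1+e^{-0.9072}) = 0.7124
P_2 = 1/(1+e^{0.5032}) = 0.3768
E[score] = 0.7124 + 0.3768 = 1.0892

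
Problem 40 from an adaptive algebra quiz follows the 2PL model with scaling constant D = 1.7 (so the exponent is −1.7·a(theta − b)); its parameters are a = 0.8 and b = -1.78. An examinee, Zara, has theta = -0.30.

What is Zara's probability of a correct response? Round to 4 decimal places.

P(theta) = 1 / (1 + exp(−D·a(theta − b)))
Exponent: 1.7 × 0.8 × (-0.30 − (-1.78)) = 2.0128
1/(1 + e^{-2.0128}) = 0.8821
P = 0.8821

0.8821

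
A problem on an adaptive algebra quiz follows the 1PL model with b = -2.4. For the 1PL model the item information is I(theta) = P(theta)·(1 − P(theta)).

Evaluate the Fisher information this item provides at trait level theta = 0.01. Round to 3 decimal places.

P = 1/(1+e^{-2.4100}) = 0.9176
P(1−P) = 0.9176 × 0.0824 = 0.0756
I = P(1−P) = 0.07562

0.076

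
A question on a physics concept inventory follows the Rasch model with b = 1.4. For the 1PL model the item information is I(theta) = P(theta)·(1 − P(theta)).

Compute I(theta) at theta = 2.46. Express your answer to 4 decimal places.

P = 1/(1+e^{-1.0600}) = 0.7427
P(1−P) = 0.7427 × 0.2573 = 0.1911
I = P(1−P) = 0.19110

0.1911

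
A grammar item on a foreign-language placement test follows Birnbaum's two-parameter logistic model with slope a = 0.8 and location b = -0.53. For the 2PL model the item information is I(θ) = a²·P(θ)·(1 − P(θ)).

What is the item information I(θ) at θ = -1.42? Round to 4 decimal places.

P = 1/(1+e^{0.7120}) = 0.3292
P(1−P) = 0.3292 × 0.6708 = 0.2208
I = a² × P(1−P) = 0.8² × 0.2208 = 0.14132

0.1413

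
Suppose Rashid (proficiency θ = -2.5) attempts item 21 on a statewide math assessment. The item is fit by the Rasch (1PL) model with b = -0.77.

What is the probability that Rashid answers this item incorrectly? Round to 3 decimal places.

P(θ) = 1 / (1 + exp(−(θ − b)))
Exponent: (-2.5 − (-0.77)) = -1.7300
1/(1 + e^{1.7300}) = 0.1506
P = 0.1506
P(incorrect) = 1 − 0.1506 = 0.8494

0.849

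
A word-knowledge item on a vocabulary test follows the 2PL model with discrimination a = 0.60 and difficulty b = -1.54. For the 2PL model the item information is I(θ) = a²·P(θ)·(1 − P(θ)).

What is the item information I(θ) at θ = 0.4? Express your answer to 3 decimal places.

0.065

P = 1/(1+e^{-1.1640}) = 0.7621
P(1−P) = 0.7621 × 0.2379 = 0.1813
I = a² × P(1−P) = 0.60² × 0.1813 = 0.06528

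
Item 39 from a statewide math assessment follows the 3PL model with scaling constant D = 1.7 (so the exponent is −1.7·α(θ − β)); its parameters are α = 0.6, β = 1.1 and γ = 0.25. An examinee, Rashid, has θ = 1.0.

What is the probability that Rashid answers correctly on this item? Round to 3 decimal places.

P(θ) = γ + (1 − γ) · 1 / (1 + exp(−D·α(θ − β)))
Exponent: 1.7 × 0.6 × (1.0 − 1.1) = -0.1020
1/(1 + e^{0.1020}) = 0.4745
P = 0.25 + 0.75 × 0.4745 = 0.6059

0.606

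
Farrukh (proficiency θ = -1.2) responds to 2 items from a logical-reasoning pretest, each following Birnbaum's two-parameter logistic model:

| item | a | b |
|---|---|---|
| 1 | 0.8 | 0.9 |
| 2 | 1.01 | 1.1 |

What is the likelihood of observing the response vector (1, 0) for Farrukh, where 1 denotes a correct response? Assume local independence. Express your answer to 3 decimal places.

0.143

P(θ) = 1 / (1 + exp(−a(θ − b)))
P_1 = 1/(1+e^{1.6800}) = 0.1571
P_2 = 1/(1+e^{2.3230}) = 0.0892
L = P_1 × (1−P_2) = 0.1571 × 0.9108 = 0.14308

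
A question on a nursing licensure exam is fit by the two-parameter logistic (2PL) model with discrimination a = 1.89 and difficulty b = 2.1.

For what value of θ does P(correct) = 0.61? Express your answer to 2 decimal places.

2.34

P(θ) = 1 / (1 + exp(−a(θ − b)))
logit = ln(0.6100/0.3900) = 0.4473
θ = b + logit/(a) = 2.1 + 0.4473/1.8900 = 2.3367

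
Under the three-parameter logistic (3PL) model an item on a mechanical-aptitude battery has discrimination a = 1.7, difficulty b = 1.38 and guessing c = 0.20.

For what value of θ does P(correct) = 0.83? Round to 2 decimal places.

P(θ) = c + (1 − c) · 1 / (1 + exp(−a(θ − b)))
Remove guessing floor: (0.83 − 0.20)/(1 − 0.20) = 0.7875
logit = ln(0.7875/0.2125) = 1.3099
θ = b + logit/(a) = 1.38 + 1.3099/1.7000 = 2.1505

2.15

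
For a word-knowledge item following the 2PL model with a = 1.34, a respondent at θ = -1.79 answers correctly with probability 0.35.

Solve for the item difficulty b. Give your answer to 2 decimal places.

P(θ) = 1 / (1 + exp(−a(θ − b)))
logit(0.35) = ln(0.35/0.65) = -0.6190
b = θ − logit/(a) = -1.79 − (-0.6190)/1.3400 = -1.3280

-1.33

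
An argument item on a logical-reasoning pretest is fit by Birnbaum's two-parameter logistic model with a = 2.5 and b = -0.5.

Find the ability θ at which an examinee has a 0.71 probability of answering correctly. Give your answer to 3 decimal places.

P(θ) = 1 / (1 + exp(−a(θ − b)))
logit = ln(0.7100/0.2900) = 0.8954
θ = b + logit/(a) = -0.5 + 0.8954/2.5000 = -0.1418

-0.142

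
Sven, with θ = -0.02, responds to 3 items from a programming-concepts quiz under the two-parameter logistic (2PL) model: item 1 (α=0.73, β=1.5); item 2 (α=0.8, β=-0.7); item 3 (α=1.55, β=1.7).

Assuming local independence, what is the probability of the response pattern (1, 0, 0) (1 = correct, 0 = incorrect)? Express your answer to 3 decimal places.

0.085

P(θ) = 1 / (1 + exp(−α(θ − β)))
P_1 = 1/(1+e^{1.1096}) = 0.2479
P_2 = 1/(1+e^{-0.5440}) = 0.6327
P_3 = 1/(1+e^{2.6660}) = 0.0650
L = P_1 × (1−P_2) × (1−P_3) = 0.2479 × 0.3673 × 0.9350 = 0.08514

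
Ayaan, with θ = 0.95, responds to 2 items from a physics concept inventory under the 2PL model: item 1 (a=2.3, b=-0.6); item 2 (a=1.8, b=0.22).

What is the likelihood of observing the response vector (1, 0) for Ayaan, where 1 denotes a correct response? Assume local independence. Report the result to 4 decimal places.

P(θ) = 1 / (1 + exp(−a(θ − b)))
P_1 = 1/(1+e^{-3.5650}) = 0.9725
P_2 = 1/(1+e^{-1.3140}) = 0.7882
L = P_1 × (1−P_2) = 0.9725 × 0.2118 = 0.20599

0.2060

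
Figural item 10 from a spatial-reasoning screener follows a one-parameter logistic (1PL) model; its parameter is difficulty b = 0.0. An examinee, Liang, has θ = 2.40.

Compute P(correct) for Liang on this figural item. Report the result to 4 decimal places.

P(θ) = 1 / (1 + exp(−(θ − b)))
Exponent: (2.40 − 0.0) = 2.4000
1/(1 + e^{-2.4000}) = 0.9168
P = 0.9168

0.9168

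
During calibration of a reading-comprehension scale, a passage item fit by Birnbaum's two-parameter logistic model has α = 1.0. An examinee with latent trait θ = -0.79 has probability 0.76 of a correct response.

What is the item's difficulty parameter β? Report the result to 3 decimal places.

P(θ) = 1 / (1 + exp(−α(θ − β)))
logit(0.76) = ln(0.76/0.24) = 1.1527
β = θ − logit/(α) = -0.79 − 1.1527/1.0000 = -1.9427

-1.943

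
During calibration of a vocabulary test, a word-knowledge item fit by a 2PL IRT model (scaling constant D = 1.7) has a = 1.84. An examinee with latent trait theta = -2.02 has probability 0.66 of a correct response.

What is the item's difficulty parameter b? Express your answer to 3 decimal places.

P(theta) = 1 / (1 + exp(−D·a(theta − b)))
logit(0.66) = ln(0.66/0.34) = 0.6633
b = theta − logit/(1.7·a) = -2.02 − 0.6633/3.1280 = -2.2321

-2.232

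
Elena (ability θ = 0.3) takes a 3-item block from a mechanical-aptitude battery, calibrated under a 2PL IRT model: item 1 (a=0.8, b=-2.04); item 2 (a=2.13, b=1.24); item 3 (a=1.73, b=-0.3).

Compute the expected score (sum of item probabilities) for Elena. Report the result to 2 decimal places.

P(θ) = 1 / (1 + exp(−a(θ − b)))
P_1 = 1/(1+e^{-1.8720}) = 0.8667
P_2 = 1/(1+e^{2.0022}) = 0.1190
P_3 = 1/(1+e^{-1.0380}) = 0.7385
E[score] = 0.8667 + 0.1190 + 0.7385 = 1.7241

1.72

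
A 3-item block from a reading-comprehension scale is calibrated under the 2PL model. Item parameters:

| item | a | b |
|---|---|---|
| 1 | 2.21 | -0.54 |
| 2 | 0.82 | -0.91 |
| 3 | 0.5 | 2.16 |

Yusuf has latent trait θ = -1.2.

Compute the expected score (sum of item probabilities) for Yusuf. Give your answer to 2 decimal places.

P(θ) = 1 / (1 + exp(−a(θ − b)))
P_1 = 1/(1+e^{1.4586}) = 0.1887
P_2 = 1/(1+e^{0.2378}) = 0.4408
P_3 = 1/(1+e^{1.6800}) = 0.1571
E[score] = 0.1887 + 0.4408 + 0.1571 = 0.7866

0.79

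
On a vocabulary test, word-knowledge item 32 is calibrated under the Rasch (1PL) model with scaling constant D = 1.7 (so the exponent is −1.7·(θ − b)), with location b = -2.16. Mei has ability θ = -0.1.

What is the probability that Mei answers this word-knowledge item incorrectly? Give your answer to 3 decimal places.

P(θ) = 1 / (1 + exp(−D·(θ − b)))
Exponent: 1.7 × (-0.1 − (-2.16)) = 3.5020
1/(1 + e^{-3.5020}) = 0.9707
P = 0.9707
P(incorrect) = 1 − 0.9707 = 0.0293

0.029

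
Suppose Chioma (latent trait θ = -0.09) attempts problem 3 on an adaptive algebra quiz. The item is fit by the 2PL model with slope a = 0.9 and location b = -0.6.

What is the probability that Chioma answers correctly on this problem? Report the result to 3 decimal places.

P(θ) = 1 / (1 + exp(−a(θ − b)))
Exponent: 0.9 × (-0.09 − (-0.6)) = 0.4590
1/(1 + e^{-0.4590}) = 0.6128

0.613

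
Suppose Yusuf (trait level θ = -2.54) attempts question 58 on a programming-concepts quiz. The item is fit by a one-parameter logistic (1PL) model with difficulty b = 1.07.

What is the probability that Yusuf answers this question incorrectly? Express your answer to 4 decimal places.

P(θ) = 1 / (1 + exp(−(θ − b)))
Exponent: (-2.54 − 1.07) = -3.6100
1/(1 + e^{3.6100}) = 0.0263
P = 0.0263
P(incorrect) = 1 − 0.0263 = 0.9737

0.9737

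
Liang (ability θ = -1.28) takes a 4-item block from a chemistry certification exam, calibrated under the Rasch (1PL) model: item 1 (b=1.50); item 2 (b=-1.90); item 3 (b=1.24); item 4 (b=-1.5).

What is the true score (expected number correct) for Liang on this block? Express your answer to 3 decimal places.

P(θ) = 1 / (1 + exp(−(θ − b)))
P_1 = 1/(1+e^{2.7800}) = 0.0584
P_2 = 1/(1+e^{-0.6200}) = 0.6502
P_3 = 1/(1+e^{2.5200}) = 0.0745
P_4 = 1/(1+e^{-0.2200}) = 0.5548
E[score] = 0.0584 + 0.6502 + 0.0745 + 0.5548 = 1.3379

1.338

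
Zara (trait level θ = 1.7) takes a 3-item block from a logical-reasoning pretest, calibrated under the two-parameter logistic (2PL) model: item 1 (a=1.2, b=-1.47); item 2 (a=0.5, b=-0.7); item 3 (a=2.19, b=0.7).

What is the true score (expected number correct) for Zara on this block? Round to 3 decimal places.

P(θ) = 1 / (1 + exp(−a(θ − b)))
P_1 = 1/(1+e^{-3.8040}) = 0.9782
P_2 = 1/(1+e^{-1.2000}) = 0.7685
P_3 = 1/(1+e^{-2.1900}) = 0.8993
E[score] = 0.9782 + 0.7685 + 0.8993 = 2.6461

2.646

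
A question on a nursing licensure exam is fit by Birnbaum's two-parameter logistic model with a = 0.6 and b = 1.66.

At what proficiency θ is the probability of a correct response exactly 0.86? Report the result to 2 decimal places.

4.69

P(θ) = 1 / (1 + exp(−a(θ − b)))
logit = ln(0.8600/0.1400) = 1.8153
θ = b + logit/(a) = 1.66 + 1.8153/0.6000 = 4.6855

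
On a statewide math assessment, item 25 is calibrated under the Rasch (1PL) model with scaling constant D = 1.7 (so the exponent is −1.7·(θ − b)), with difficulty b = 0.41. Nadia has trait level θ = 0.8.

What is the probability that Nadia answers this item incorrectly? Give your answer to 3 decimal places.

0.340

P(θ) = 1 / (1 + exp(−D·(θ − b)))
Exponent: 1.7 × (0.8 − 0.41) = 0.6630
1/(1 + e^{-0.6630}) = 0.6599
P = 0.6599
P(incorrect) = 1 − 0.6599 = 0.3401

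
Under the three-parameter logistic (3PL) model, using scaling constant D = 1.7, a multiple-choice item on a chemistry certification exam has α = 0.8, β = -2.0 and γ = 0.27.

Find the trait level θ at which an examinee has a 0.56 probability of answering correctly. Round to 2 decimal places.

-2.31

P(θ) = γ + (1 − γ) · 1 / (1 + exp(−D·α(θ − β)))
Remove guessing floor: (0.56 − 0.27)/(1 − 0.27) = 0.3973
logit = ln(0.3973/0.6027) = -0.4169
θ = β + logit/(1.7·α) = -2.0 + (-0.4169)/1.3600 = -2.3065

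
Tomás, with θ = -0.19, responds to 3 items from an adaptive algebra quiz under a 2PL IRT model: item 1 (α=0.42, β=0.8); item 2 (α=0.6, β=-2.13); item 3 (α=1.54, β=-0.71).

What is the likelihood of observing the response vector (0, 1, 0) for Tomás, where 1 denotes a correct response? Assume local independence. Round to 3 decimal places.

0.142

P(θ) = 1 / (1 + exp(−α(θ − β)))
P_1 = 1/(1+e^{0.4158}) = 0.3975
P_2 = 1/(1+e^{-1.1640}) = 0.7621
P_3 = 1/(1+e^{-0.8008}) = 0.6901
L = (1−P_1) × P_2 × (1−P_3) = 0.6025 × 0.7621 × 0.3099 = 0.14226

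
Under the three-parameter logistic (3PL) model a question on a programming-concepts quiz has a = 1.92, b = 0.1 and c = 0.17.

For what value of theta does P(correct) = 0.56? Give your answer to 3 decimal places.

0.037

P(theta) = c + (1 − c) · 1 / (1 + exp(−a(theta − b)))
Remove guessing floor: (0.56 − 0.17)/(1 − 0.17) = 0.4699
logit = ln(0.4699/0.5301) = -0.1206
theta = b + logit/(a) = 0.1 + (-0.1206)/1.9200 = 0.0372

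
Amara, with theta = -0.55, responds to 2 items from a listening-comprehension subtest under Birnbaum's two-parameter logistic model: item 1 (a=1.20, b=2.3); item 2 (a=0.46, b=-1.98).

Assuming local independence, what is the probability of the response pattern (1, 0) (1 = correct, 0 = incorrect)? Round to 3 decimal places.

P(theta) = 1 / (1 + exp(−a(theta − b)))
P_1 = 1/(1+e^{3.4200}) = 0.0317
P_2 = 1/(1+e^{-0.6578}) = 0.6588
L = P_1 × (1−P_2) = 0.0317 × 0.3412 = 0.01081

0.011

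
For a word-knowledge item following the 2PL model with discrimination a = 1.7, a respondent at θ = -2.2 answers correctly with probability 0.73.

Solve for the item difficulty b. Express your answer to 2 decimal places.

P(θ) = 1 / (1 + exp(−a(θ − b)))
logit(0.73) = ln(0.73/0.27) = 0.9946
b = θ − logit/(a) = -2.2 − 0.9946/1.7000 = -2.7851

-2.79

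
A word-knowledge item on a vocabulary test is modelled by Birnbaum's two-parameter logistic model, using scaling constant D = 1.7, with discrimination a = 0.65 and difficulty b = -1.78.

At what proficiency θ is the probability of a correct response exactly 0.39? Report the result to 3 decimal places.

-2.185

P(θ) = 1 / (1 + exp(−D·a(θ − b)))
logit = ln(0.3900/0.6100) = -0.4473
θ = b + logit/(1.7·a) = -1.78 + (-0.4473)/1.1050 = -2.1848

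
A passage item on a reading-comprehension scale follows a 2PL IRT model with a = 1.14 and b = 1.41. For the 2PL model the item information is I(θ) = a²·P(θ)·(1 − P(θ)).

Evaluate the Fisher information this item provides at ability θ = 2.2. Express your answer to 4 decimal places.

0.2670

P = 1/(1+e^{-0.9006}) = 0.7111
P(1−P) = 0.7111 × 0.2889 = 0.2054
I = a² × P(1−P) = 1.14² × 0.2054 = 0.26700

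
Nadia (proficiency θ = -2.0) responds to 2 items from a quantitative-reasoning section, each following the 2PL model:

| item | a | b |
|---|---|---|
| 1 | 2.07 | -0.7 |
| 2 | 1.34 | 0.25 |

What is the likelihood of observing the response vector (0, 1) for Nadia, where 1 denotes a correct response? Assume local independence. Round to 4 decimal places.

0.0438

P(θ) = 1 / (1 + exp(−a(θ − b)))
P_1 = 1/(1+e^{2.6910}) = 0.0635
P_2 = 1/(1+e^{3.0150}) = 0.0468
L = (1−P_1) × P_2 = 0.9365 × 0.0468 = 0.04378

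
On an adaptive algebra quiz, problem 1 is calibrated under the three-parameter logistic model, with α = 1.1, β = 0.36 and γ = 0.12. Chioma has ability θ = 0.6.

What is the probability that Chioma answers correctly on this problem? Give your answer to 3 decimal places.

P(θ) = γ + (1 − γ) · 1 / (1 + exp(−α(θ − β)))
Exponent: 1.1 × (0.6 − 0.36) = 0.2640
1/(1 + e^{-0.2640}) = 0.5656
P = 0.12 + 0.88 × 0.5656 = 0.6177

0.618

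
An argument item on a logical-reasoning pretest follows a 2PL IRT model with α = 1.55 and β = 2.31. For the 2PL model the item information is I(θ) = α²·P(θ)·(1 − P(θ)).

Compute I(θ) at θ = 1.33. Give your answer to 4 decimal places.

0.3540

P = 1/(1+e^{1.5190}) = 0.1796
P(1−P) = 0.1796 × 0.8204 = 0.1473
I = α² × P(1−P) = 1.55² × 0.1473 = 0.35401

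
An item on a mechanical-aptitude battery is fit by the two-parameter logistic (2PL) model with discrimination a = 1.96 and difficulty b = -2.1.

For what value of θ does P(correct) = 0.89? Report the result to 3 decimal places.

P(θ) = 1 / (1 + exp(−a(θ − b)))
logit = ln(0.8900/0.1100) = 2.0907
θ = b + logit/(a) = -2.1 + 2.0907/1.9600 = -1.0333

-1.033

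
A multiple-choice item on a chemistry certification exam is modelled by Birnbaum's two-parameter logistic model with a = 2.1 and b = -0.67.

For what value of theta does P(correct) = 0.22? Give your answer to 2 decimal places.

P(theta) = 1 / (1 + exp(−a(theta − b)))
logit = ln(0.2200/0.7800) = -1.2657
theta = b + logit/(a) = -0.67 + (-1.2657)/2.1000 = -1.2727

-1.27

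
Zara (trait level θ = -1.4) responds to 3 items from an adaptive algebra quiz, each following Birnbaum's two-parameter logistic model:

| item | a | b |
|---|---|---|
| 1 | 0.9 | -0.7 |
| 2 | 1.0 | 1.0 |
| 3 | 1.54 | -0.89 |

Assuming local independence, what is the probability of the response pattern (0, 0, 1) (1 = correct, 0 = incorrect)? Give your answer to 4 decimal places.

0.1873

P(θ) = 1 / (1 + exp(−a(θ − b)))
P_1 = 1/(1+e^{0.6300}) = 0.3475
P_2 = 1/(1+e^{2.4000}) = 0.0832
P_3 = 1/(1+e^{0.7854}) = 0.3132
L = (1−P_1) × (1−P_2) × P_3 = 0.6525 × 0.9168 × 0.3132 = 0.18734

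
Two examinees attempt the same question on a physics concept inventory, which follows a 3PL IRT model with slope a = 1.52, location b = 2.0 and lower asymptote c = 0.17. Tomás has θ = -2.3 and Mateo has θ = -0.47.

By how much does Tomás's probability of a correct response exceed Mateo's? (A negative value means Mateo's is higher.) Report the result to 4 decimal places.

P(θ) = c + (1 − c) · 1 / (1 + exp(−a(θ − b)))
P(Tomás) = 0.1712  [exponent -6.5360]
P(Mateo) = 0.1890  [exponent -3.7544]
Difference = 0.1712 − 0.1890 = -0.0178

-0.0178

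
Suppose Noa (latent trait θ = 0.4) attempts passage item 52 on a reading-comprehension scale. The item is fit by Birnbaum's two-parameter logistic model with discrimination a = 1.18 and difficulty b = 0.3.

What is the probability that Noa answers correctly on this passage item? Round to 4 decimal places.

P(θ) = 1 / (1 + exp(−a(θ − b)))
Exponent: 1.18 × (0.4 − 0.3) = 0.1180
1/(1 + e^{-0.1180}) = 0.5295

0.5295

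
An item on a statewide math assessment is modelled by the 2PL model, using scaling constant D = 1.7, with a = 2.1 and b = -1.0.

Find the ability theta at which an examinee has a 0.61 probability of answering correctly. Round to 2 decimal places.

P(theta) = 1 / (1 + exp(−D·a(theta − b)))
logit = ln(0.6100/0.3900) = 0.4473
theta = b + logit/(1.7·a) = -1.0 + 0.4473/3.5700 = -0.8747

-0.87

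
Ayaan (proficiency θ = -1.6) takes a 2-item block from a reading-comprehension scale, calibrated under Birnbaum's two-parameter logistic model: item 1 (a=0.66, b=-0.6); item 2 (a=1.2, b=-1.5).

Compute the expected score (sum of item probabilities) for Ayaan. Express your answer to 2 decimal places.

0.81

P(θ) = 1 / (1 + exp(−a(θ − b)))
P_1 = 1/(1+e^{0.6600}) = 0.3407
P_2 = 1/(1+e^{0.1200}) = 0.4700
E[score] = 0.3407 + 0.4700 = 0.8108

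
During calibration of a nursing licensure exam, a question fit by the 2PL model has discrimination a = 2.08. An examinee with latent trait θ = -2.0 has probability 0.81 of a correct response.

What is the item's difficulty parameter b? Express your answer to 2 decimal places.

P(θ) = 1 / (1 + exp(−a(θ − b)))
logit(0.81) = ln(0.81/0.19) = 1.4500
b = θ − logit/(a) = -2.0 − 1.4500/2.0800 = -2.6971

-2.70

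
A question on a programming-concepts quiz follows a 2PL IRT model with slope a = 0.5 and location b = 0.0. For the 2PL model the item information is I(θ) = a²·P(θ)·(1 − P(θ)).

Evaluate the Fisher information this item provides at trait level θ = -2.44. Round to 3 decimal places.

P = 1/(1+e^{1.2200}) = 0.2279
P(1−P) = 0.2279 × 0.7721 = 0.1760
I = a² × P(1−P) = 0.5² × 0.1760 = 0.04400

0.044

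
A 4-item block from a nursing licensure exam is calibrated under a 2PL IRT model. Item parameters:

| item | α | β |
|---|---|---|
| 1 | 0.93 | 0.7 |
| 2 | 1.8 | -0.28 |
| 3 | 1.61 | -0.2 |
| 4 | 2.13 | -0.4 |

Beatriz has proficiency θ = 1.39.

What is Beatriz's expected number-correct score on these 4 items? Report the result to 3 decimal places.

P(θ) = 1 / (1 + exp(−α(θ − β)))
P_1 = 1/(1+e^{-0.6417}) = 0.6551
P_2 = 1/(1+e^{-3.0060}) = 0.9528
P_3 = 1/(1+e^{-2.5599}) = 0.9282
P_4 = 1/(1+e^{-3.8127}) = 0.9784
E[score] = 0.6551 + 0.9528 + 0.9282 + 0.9784 = 3.5146

3.515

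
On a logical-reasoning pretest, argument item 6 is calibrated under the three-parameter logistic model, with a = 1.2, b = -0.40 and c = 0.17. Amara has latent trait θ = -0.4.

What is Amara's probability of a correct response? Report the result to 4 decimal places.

0.5850

P(θ) = c + (1 − c) · 1 / (1 + exp(−a(θ − b)))
Exponent: 1.2 × (-0.4 − (-0.40)) = 0.0000
1/(1 + e^{0.0000}) = 0.5000
P = 0.17 + 0.83 × 0.5000 = 0.5850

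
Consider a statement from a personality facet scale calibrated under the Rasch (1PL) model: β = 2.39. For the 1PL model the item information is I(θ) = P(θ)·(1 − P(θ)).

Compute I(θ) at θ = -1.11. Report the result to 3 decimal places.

P = 1/(1+e^{3.5000}) = 0.0293
P(1−P) = 0.0293 × 0.9707 = 0.0285
I = P(1−P) = 0.02845

0.028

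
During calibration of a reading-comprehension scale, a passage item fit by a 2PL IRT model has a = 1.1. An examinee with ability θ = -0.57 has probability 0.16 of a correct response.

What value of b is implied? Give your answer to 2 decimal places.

0.94

P(θ) = 1 / (1 + exp(−a(θ − b)))
logit(0.16) = ln(0.16/0.84) = -1.6582
b = θ − logit/(a) = -0.57 − (-1.6582)/1.1000 = 0.9375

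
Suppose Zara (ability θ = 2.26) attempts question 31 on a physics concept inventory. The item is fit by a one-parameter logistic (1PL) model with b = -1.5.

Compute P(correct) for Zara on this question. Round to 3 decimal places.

0.977

P(θ) = 1 / (1 + exp(−(θ − b)))
Exponent: (2.26 − (-1.5)) = 3.7600
1/(1 + e^{-3.7600}) = 0.9772
P = 0.9772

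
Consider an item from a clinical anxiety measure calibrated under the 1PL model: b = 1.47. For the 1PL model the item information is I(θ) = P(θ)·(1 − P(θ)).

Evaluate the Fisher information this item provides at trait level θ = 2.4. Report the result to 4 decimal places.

0.2029

P = 1/(1+e^{-0.9300}) = 0.7171
P(1−P) = 0.7171 × 0.2829 = 0.2029
I = P(1−P) = 0.20288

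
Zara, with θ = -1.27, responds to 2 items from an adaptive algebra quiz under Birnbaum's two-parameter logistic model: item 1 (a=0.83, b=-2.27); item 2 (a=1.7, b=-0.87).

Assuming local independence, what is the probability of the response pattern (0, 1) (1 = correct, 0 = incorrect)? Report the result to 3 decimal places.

0.102

P(θ) = 1 / (1 + exp(−a(θ − b)))
P_1 = 1/(1+e^{-0.8300}) = 0.6964
P_2 = 1/(1+e^{0.6800}) = 0.3363
L = (1−P_1) × P_2 = 0.3036 × 0.3363 = 0.10210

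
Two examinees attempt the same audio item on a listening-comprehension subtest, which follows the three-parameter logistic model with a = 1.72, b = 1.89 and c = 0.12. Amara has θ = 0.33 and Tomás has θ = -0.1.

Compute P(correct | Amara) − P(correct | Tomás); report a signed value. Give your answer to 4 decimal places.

0.0285

P(θ) = c + (1 − c) · 1 / (1 + exp(−a(θ − b)))
P(Amara) = 0.1763  [exponent -2.6832]
P(Tomás) = 0.1478  [exponent -3.4228]
Difference = 0.1763 − 0.1478 = 0.0285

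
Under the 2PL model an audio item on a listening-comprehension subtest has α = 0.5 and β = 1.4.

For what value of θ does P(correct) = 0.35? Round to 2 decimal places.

0.16

P(θ) = 1 / (1 + exp(−α(θ − β)))
logit = ln(0.3500/0.6500) = -0.6190
θ = β + logit/(α) = 1.4 + (-0.6190)/0.5000 = 0.1619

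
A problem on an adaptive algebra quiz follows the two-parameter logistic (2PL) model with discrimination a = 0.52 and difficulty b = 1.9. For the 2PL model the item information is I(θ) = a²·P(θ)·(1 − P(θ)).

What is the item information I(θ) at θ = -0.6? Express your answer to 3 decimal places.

P = 1/(1+e^{1.3000}) = 0.2142
P(1−P) = 0.2142 × 0.7858 = 0.1683
I = a² × P(1−P) = 0.52² × 0.1683 = 0.04551

0.046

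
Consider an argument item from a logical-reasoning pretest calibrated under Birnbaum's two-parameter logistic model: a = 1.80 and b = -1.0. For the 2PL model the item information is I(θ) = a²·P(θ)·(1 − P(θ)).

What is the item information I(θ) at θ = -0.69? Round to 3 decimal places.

P = 1/(1+e^{-0.5580}) = 0.6360
P(1−P) = 0.6360 × 0.3640 = 0.2315
I = a² × P(1−P) = 1.80² × 0.2315 = 0.75008

0.750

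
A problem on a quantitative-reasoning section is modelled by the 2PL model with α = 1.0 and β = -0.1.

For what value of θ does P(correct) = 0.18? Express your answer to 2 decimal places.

P(θ) = 1 / (1 + exp(−α(θ − β)))
logit = ln(0.1800/0.8200) = -1.5163
θ = β + logit/(α) = -0.1 + (-1.5163)/1.0000 = -1.6163

-1.62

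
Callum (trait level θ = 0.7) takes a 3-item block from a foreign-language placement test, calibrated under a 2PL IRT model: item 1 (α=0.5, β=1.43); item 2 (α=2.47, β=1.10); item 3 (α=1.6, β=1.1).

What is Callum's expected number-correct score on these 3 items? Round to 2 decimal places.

1.03

P(θ) = 1 / (1 + exp(−α(θ − β)))
P_1 = 1/(1+e^{0.3650}) = 0.4097
P_2 = 1/(1+e^{0.9880}) = 0.2713
P_3 = 1/(1+e^{0.6400}) = 0.3452
E[score] = 0.4097 + 0.2713 + 0.3452 = 1.0263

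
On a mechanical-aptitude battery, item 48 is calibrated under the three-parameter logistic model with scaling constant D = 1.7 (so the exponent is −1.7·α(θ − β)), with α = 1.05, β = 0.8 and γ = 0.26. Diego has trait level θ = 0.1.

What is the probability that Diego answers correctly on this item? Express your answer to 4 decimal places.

P(θ) = γ + (1 − γ) · 1 / (1 + exp(−D·α(θ − β)))
Exponent: 1.7 × 1.05 × (0.1 − 0.8) = -1.2495
1/(1 + e^{1.2495}) = 0.2228
P = 0.26 + 0.74 × 0.2228 = 0.4249

0.4249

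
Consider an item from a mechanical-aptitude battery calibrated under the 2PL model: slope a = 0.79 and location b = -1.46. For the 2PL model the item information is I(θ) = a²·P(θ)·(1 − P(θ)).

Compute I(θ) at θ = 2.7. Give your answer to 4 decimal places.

0.0217

P = 1/(1+e^{-3.2864}) = 0.9640
P(1−P) = 0.9640 × 0.0360 = 0.0347
I = a² × P(1−P) = 0.79² × 0.0347 = 0.02168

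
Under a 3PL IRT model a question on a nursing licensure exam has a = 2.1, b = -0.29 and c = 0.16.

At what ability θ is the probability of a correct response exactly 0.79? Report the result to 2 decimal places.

P(θ) = c + (1 − c) · 1 / (1 + exp(−a(θ − b)))
Remove guessing floor: (0.79 − 0.16)/(1 − 0.16) = 0.7500
logit = ln(0.7500/0.2500) = 1.0986
θ = b + logit/(a) = -0.29 + 1.0986/2.1000 = 0.2331

0.23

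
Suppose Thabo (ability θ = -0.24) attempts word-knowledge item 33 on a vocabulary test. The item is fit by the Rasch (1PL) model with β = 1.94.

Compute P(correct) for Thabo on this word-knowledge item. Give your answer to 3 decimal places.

P(θ) = 1 / (1 + exp(−(θ − β)))
Exponent: (-0.24 − 1.94) = -2.1800
1/(1 + e^{2.1800}) = 0.1016
P = 0.1016

0.102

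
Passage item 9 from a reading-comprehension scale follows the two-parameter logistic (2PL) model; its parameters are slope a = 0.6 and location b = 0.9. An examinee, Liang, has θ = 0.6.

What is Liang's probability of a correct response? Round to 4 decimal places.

0.4551

P(θ) = 1 / (1 + exp(−a(θ − b)))
Exponent: 0.6 × (0.6 − 0.9) = -0.1800
1/(1 + e^{0.1800}) = 0.4551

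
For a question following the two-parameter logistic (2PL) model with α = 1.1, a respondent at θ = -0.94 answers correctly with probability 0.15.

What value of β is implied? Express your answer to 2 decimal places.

P(θ) = 1 / (1 + exp(−α(θ − β)))
logit(0.15) = ln(0.15/0.85) = -1.7346
β = θ − logit/(α) = -0.94 − (-1.7346)/1.1000 = 0.6369

0.64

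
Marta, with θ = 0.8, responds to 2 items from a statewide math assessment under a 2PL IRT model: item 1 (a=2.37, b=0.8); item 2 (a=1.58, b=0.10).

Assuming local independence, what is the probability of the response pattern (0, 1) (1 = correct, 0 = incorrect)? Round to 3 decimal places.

P(θ) = 1 / (1 + exp(−a(θ − b)))
P_1 = 1/(1+e^{0.0000}) = 0.5000
P_2 = 1/(1+e^{-1.1060}) = 0.7514
L = (1−P_1) × P_2 = 0.5000 × 0.7514 = 0.37569

0.376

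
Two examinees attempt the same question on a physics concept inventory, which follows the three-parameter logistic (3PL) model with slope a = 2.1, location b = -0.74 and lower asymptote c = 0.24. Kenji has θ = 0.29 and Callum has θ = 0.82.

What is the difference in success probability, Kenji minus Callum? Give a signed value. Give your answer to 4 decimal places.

P(θ) = c + (1 − c) · 1 / (1 + exp(−a(θ − b)))
P(Kenji) = 0.9216  [exponent 2.1630]
P(Callum) = 0.9723  [exponent 3.2760]
Difference = 0.9216 − 0.9723 = -0.0507

-0.0507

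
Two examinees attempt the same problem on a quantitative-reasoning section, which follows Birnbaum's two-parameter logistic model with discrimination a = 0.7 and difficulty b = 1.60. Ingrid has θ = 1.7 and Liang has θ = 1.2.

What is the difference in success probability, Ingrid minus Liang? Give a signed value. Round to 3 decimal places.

P(θ) = 1 / (1 + exp(−a(θ − b)))
P(Ingrid) = 0.5175  [exponent 0.0700]
P(Liang) = 0.4305  [exponent -0.2800]
Difference = 0.5175 − 0.4305 = 0.0870

0.087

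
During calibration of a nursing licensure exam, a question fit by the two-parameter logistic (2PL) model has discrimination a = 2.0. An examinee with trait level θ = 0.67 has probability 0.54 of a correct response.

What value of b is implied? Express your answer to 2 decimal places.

0.59

P(θ) = 1 / (1 + exp(−a(θ − b)))
logit(0.54) = ln(0.54/0.46) = 0.1603
b = θ − logit/(a) = 0.67 − 0.1603/2.0000 = 0.5898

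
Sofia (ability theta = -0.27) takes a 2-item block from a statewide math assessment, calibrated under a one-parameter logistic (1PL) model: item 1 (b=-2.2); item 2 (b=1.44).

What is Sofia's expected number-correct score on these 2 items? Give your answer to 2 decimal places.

1.03

P(theta) = 1 / (1 + exp(−(theta − b)))
P_1 = 1/(1+e^{-1.9300}) = 0.8732
P_2 = 1/(1+e^{1.7100}) = 0.1532
E[score] = 0.8732 + 0.1532 = 1.0264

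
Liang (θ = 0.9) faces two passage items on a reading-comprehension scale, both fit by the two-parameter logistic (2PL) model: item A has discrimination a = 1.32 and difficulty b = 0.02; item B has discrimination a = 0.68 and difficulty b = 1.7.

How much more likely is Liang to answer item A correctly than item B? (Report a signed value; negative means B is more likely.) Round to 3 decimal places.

0.394

P(θ) = 1 / (1 + exp(−a(θ − b)))
P_A = 0.7616
P_B = 0.3673
P_A − P_B = 0.3944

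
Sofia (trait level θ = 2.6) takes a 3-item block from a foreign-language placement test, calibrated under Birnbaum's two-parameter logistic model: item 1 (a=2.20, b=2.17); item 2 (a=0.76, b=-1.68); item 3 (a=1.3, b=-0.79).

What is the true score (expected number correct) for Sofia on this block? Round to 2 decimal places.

2.67

P(θ) = 1 / (1 + exp(−a(θ − b)))
P_1 = 1/(1+e^{-0.9460}) = 0.7203
P_2 = 1/(1+e^{-3.2528}) = 0.9628
P_3 = 1/(1+e^{-4.4070}) = 0.9880
E[score] = 0.7203 + 0.9628 + 0.9880 = 2.6710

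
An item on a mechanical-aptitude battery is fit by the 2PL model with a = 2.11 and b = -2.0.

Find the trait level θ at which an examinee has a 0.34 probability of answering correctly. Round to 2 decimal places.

P(θ) = 1 / (1 + exp(−a(θ − b)))
logit = ln(0.3400/0.6600) = -0.6633
θ = b + logit/(a) = -2.0 + (-0.6633)/2.1100 = -2.3144

-2.31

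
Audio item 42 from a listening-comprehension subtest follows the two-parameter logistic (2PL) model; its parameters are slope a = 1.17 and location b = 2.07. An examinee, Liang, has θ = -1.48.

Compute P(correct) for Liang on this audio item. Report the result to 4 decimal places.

0.0155

P(θ) = 1 / (1 + exp(−a(θ − b)))
Exponent: 1.17 × (-1.48 − 2.07) = -4.1535
1/(1 + e^{4.1535}) = 0.0155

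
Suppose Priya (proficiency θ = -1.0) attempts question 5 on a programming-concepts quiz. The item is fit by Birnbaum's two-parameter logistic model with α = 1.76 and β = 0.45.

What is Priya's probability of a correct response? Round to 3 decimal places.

P(θ) = 1 / (1 + exp(−α(θ − β)))
Exponent: 1.76 × (-1.0 − 0.45) = -2.5520
1/(1 + e^{2.5520}) = 0.0723

0.072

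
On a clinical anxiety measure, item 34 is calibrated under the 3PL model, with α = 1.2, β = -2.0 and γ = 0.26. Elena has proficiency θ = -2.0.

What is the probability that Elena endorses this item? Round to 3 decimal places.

0.630

P(θ) = γ + (1 − γ) · 1 / (1 + exp(−α(θ − β)))
Exponent: 1.2 × (-2.0 − (-2.0)) = 0.0000
1/(1 + e^{0.0000}) = 0.5000
P = 0.26 + 0.74 × 0.5000 = 0.6300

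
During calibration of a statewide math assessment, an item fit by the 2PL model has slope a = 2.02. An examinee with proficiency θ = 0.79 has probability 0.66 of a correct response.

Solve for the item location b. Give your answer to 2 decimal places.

0.46

P(θ) = 1 / (1 + exp(−a(θ − b)))
logit(0.66) = ln(0.66/0.34) = 0.6633
b = θ − logit/(a) = 0.79 − 0.6633/2.0200 = 0.4616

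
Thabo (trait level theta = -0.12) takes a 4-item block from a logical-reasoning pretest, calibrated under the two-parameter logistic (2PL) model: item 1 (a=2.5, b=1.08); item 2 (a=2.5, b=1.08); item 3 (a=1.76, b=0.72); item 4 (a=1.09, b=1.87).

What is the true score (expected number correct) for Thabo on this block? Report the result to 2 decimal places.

P(theta) = 1 / (1 + exp(−a(theta − b)))
P_1 = 1/(1+e^{3.0000}) = 0.0474
P_2 = 1/(1+e^{3.0000}) = 0.0474
P_3 = 1/(1+e^{1.4784}) = 0.1857
P_4 = 1/(1+e^{2.1691}) = 0.1026
E[score] = 0.0474 + 0.0474 + 0.1857 + 0.1026 = 0.3831

0.38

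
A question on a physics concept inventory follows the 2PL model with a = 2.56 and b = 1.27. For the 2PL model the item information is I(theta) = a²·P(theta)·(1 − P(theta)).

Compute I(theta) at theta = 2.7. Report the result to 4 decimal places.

P = 1/(1+e^{-3.6608}) = 0.9749
P(1−P) = 0.9749 × 0.0251 = 0.0244
I = a² × P(1−P) = 2.56² × 0.0244 = 0.16016

0.1602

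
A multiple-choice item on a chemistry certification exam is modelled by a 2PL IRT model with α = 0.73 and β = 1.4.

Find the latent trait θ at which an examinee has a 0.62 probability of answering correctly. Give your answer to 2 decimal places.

P(θ) = 1 / (1 + exp(−α(θ − β)))
logit = ln(0.6200/0.3800) = 0.4895
θ = β + logit/(α) = 1.4 + 0.4895/0.7300 = 2.0706

2.07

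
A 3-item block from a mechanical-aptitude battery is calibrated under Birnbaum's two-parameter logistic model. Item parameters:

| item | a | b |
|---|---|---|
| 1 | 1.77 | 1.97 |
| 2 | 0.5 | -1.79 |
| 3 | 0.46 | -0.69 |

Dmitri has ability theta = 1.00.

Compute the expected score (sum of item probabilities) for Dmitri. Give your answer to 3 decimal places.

1.639

P(theta) = 1 / (1 + exp(−a(theta − b)))
P_1 = 1/(1+e^{1.7169}) = 0.1523
P_2 = 1/(1+e^{-1.3950}) = 0.8014
P_3 = 1/(1+e^{-0.7774}) = 0.6851
E[score] = 0.1523 + 0.8014 + 0.6851 = 1.6388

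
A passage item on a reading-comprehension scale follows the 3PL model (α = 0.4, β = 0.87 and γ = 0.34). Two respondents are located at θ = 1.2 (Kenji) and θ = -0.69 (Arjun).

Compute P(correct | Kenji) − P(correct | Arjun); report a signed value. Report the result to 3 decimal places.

P(θ) = γ + (1 − γ) · 1 / (1 + exp(−α(θ − β)))
P(Kenji) = 0.6917  [exponent 0.1320]
P(Arjun) = 0.5703  [exponent -0.6240]
Difference = 0.6917 − 0.5703 = 0.1215

0.121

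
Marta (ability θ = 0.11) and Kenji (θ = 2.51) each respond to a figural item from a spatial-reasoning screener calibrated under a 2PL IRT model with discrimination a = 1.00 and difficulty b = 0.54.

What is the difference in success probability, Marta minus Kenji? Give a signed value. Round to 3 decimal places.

P(θ) = 1 / (1 + exp(−a(θ − b)))
P(Marta) = 0.3941  [exponent -0.4300]
P(Kenji) = 0.8776  [exponent 1.9700]
Difference = 0.3941 − 0.8776 = -0.4835

-0.483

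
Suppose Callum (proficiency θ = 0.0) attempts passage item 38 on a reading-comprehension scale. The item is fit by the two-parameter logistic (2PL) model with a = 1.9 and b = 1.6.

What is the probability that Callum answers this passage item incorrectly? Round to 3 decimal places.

P(θ) = 1 / (1 + exp(−a(θ − b)))
Exponent: 1.9 × (0.0 − 1.6) = -3.0400
1/(1 + e^{3.0400}) = 0.0457
P(incorrect) = 1 − 0.0457 = 0.9543

0.954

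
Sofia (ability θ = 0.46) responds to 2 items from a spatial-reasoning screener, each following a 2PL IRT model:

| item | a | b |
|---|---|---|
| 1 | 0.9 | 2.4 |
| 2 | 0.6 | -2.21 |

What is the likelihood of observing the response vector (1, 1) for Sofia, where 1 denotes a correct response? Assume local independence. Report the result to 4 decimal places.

0.1236

P(θ) = 1 / (1 + exp(−a(θ − b)))
P_1 = 1/(1+e^{1.7460}) = 0.1486
P_2 = 1/(1+e^{-1.6020}) = 0.8323
L = P_1 × P_2 = 0.1486 × 0.8323 = 0.12364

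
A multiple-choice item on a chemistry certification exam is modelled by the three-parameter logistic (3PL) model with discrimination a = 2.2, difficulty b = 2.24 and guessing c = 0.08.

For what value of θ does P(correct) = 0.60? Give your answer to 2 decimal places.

P(θ) = c + (1 − c) · 1 / (1 + exp(−a(θ − b)))
Remove guessing floor: (0.60 − 0.08)/(1 − 0.08) = 0.5652
logit = ln(0.5652/0.4348) = 0.2624
θ = b + logit/(a) = 2.24 + 0.2624/2.2000 = 2.3593

2.36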